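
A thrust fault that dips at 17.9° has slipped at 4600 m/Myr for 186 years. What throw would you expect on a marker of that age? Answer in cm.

dip-slip = rate × time = 4600 m/Myr × 186 years = 0.8556 m
throw = dip-slip × sin(dip) = 0.8556 × sin(17.9°) = 0.263 m = 26.3 cm

26.3 cm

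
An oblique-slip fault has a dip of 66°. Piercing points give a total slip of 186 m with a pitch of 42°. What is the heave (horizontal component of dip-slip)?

dip-slip = net slip × sin(rake) = 186 m × sin(42°) = 124.5 m
heave = dip-slip × cos(dip) = 124.5 × cos(66°) = 50.6 m

50.6 m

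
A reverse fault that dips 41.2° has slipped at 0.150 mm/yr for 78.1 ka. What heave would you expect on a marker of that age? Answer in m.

8.81 m

dip-slip = rate × time = 0.150 mm/yr × 78.1 ka = 11.71 m
heave = dip-slip × cos(dip) = 11.71 × cos(41.2°) = 8.81 m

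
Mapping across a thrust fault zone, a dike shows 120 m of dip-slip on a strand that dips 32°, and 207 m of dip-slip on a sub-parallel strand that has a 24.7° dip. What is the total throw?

150 m

throw_A = 120 × sin(32°) = 63.59 m
throw_B = 207 × sin(24.7°) = 86.50 m
total = 63.59 + 86.50 = 150 m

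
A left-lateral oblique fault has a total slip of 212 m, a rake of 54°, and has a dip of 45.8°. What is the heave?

dip-slip = net slip × sin(rake) = 212 m × sin(54°) = 171.5 m
heave = dip-slip × cos(dip) = 171.5 × cos(45.8°) = 120 m

120 m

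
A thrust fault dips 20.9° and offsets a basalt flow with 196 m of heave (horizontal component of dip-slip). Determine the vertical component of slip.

throw = heave × tan(dip) = 196 × tan(20.9°) = 74.8 m

74.8 m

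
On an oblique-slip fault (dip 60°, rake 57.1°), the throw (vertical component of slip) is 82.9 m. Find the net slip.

114 m

dip-slip = throw / sin(dip) = 82.9 / sin(60°) = 95.72 m
net slip = dip-slip / sin(rake) = 95.72 / sin(57.1°) = 114 m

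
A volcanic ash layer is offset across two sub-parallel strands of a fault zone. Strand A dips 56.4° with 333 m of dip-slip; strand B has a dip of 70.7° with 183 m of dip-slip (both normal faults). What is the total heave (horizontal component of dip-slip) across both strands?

245 m

heave_A = 333 × cos(56.4°) = 184.3 m
heave_B = 183 × cos(70.7°) = 60.48 m
total = 184.3 + 60.48 = 245 m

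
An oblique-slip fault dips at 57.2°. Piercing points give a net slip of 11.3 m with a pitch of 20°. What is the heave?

dip-slip = net slip × sin(rake) = 11.3 m × sin(20°) = 3.865 m
heave = dip-slip × cos(dip) = 3.865 × cos(57.2°) = 2.09 m

2.09 m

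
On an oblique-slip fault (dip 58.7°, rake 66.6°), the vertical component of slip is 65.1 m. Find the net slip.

dip-slip = throw / sin(dip) = 65.1 / sin(58.7°) = 76.19 m
net slip = dip-slip / sin(rake) = 76.19 / sin(66.6°) = 83 m

83 m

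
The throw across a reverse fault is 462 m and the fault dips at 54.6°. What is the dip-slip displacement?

dip-slip = throw / sin(dip) = 462 / sin(54.6°) = 567 m

567 m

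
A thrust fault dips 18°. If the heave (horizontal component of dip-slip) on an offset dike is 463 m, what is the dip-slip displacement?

487 m

dip-slip = heave / cos(dip) = 463 / cos(18°) = 487 m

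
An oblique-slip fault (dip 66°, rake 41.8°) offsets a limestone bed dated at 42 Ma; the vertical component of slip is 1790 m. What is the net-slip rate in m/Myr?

70 m/Myr

dip-slip = throw / sin(dip) = 1790 / sin(66°) = 1959 m
net slip = dip-slip / sin(rake) = 1959 / sin(41.8°) = 2940 m
rate = 2940 m / 42 Ma = 0.0000700 m/yr = 70 m/Myr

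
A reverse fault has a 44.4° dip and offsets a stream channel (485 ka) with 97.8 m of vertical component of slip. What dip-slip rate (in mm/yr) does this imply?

0.288 mm/yr

dip-slip = throw / sin(dip) = 97.8 m / sin(44.4°) = 139.8 m
rate = 139.8 m / 485 ka = 0.000288 m/yr = 0.288 mm/yr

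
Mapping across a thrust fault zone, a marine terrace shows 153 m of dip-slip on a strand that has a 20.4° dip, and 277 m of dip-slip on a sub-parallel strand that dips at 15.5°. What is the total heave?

heave_A = 153 × cos(20.4°) = 143.4 m
heave_B = 277 × cos(15.5°) = 266.9 m
total = 143.4 + 266.9 = 410 m

410 m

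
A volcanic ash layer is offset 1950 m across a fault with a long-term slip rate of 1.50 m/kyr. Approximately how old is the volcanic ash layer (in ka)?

age = offset / rate = 1950 m / (1.50 m/kyr) = 1.3e+06 yr = 1300 ka

1300 ka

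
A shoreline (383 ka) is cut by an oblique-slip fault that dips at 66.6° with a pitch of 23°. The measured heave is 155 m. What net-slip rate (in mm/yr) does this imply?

dip-slip = heave / cos(dip) = 155 / cos(66.6°) = 390.3 m
net slip = dip-slip / sin(rake) = 390.3 / sin(23°) = 998.9 m
rate = 998.9 m / 383 ka = 0.00261 m/yr = 2.61 mm/yr

2.61 mm/yr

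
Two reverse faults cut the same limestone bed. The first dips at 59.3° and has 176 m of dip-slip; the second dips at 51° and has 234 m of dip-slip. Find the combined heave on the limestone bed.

heave_A = 176 × cos(59.3°) = 89.86 m
heave_B = 234 × cos(51°) = 147.3 m
total = 89.86 + 147.3 = 237 m

237 m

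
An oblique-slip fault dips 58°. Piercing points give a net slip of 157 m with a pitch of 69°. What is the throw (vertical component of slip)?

124 m

dip-slip = net slip × sin(rake) = 157 m × sin(69°) = 146.6 m
throw = dip-slip × sin(dip) = 146.6 × sin(58°) = 124 m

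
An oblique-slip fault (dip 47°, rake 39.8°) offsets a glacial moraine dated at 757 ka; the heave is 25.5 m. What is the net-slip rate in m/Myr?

dip-slip = heave / cos(dip) = 25.5 / cos(47°) = 37.39 m
net slip = dip-slip / sin(rake) = 37.39 / sin(39.8°) = 58.41 m
rate = 58.41 m / 757 ka = 0.0000772 m/yr = 77.2 m/Myr

77.2 m/Myr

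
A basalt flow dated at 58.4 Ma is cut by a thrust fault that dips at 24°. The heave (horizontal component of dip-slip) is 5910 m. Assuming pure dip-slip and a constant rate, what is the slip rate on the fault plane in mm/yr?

0.111 mm/yr

dip-slip = heave / cos(dip) = 5910 m / cos(24°) = 6469 m
rate = 6469 m / 58.4 Ma = 0.000111 m/yr = 0.111 mm/yr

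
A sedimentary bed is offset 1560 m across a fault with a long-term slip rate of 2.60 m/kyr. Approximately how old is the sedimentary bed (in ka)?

600 ka

age = offset / rate = 1560 m / (2.60 m/kyr) = 600000 yr = 600 ka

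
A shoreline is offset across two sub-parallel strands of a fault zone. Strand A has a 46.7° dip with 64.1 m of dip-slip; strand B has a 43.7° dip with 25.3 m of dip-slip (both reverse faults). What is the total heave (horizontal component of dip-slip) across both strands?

62.3 m

heave_A = 64.1 × cos(46.7°) = 43.96 m
heave_B = 25.3 × cos(43.7°) = 18.29 m
total = 43.96 + 18.29 = 62.3 m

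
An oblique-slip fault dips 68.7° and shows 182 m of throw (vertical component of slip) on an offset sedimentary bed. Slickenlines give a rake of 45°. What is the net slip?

dip-slip = throw / sin(dip) = 182 / sin(68.7°) = 195.3 m
net slip = dip-slip / sin(rake) = 195.3 / sin(45°) = 276 m

276 m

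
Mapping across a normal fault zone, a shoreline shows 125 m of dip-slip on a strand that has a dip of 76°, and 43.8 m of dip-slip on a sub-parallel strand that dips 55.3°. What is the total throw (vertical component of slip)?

throw_A = 125 × sin(76°) = 121.3 m
throw_B = 43.8 × sin(55.3°) = 36.01 m
total = 121.3 + 36.01 = 157 m

157 m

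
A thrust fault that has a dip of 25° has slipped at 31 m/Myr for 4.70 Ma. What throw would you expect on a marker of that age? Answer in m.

61.6 m

dip-slip = rate × time = 31 m/Myr × 4.70 Ma = 145.7 m
throw = dip-slip × sin(dip) = 145.7 × sin(25°) = 61.6 m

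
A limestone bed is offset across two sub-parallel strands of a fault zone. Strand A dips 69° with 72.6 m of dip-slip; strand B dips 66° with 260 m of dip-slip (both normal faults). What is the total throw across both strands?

305 m

throw_A = 72.6 × sin(69°) = 67.78 m
throw_B = 260 × sin(66°) = 237.5 m
total = 67.78 + 237.5 = 305 m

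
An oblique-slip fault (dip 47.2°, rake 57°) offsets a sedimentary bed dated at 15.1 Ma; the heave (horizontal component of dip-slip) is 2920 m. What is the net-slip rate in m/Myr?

339 m/Myr

dip-slip = heave / cos(dip) = 2920 / cos(47.2°) = 4298 m
net slip = dip-slip / sin(rake) = 4298 / sin(57°) = 5124 m
rate = 5124 m / 15.1 Ma = 0.000339 m/yr = 339 m/Myr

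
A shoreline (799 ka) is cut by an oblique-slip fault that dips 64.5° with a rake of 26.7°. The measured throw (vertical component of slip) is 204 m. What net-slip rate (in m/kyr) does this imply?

dip-slip = throw / sin(dip) = 204 / sin(64.5°) = 226 m
net slip = dip-slip / sin(rake) = 226 / sin(26.7°) = 503 m
rate = 503 m / 799 ka = 0.000630 m/yr = 0.630 m/kyr

0.630 m/kyr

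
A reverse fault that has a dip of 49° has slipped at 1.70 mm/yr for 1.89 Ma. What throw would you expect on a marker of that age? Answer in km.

dip-slip = rate × time = 1.70 mm/yr × 1.89 Ma = 3213 m
throw = dip-slip × sin(dip) = 3213 × sin(49°) = 2420 m = 2.42 km

2.42 km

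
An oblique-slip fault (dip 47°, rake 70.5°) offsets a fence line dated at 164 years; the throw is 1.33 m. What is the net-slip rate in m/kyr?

11.8 m/kyr

dip-slip = throw / sin(dip) = 1.33 / sin(47°) = 1.819 m
net slip = dip-slip / sin(rake) = 1.819 / sin(70.5°) = 1.929 m
rate = 1.929 m / 164 years = 0.0118 m/yr = 11.8 m/kyr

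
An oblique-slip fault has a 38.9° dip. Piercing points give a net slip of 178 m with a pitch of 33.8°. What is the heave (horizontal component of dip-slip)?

77.1 m

dip-slip = net slip × sin(rake) = 178 m × sin(33.8°) = 99.02 m
heave = dip-slip × cos(dip) = 99.02 × cos(38.9°) = 77.1 m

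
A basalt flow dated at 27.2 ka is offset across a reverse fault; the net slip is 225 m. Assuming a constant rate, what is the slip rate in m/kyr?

8.27 m/kyr

rate = 225 m / 27.2 ka = 0.00827 m/yr = 8.27 m/kyr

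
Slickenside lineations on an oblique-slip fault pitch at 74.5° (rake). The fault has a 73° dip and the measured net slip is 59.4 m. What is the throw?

54.7 m

dip-slip = net slip × sin(rake) = 59.4 m × sin(74.5°) = 57.24 m
throw = dip-slip × sin(dip) = 57.24 × sin(73°) = 54.7 m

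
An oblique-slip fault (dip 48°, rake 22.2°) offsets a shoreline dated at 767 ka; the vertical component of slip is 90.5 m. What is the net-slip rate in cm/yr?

0.0420 cm/yr

dip-slip = throw / sin(dip) = 90.5 / sin(48°) = 121.8 m
net slip = dip-slip / sin(rake) = 121.8 / sin(22.2°) = 322.3 m
rate = 322.3 m / 767 ka = 0.000420 m/yr = 0.0420 cm/yr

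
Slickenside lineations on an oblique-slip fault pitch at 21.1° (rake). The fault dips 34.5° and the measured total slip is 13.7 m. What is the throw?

2.79 m

dip-slip = net slip × sin(rake) = 13.7 m × sin(21.1°) = 4.932 m
throw = dip-slip × sin(dip) = 4.932 × sin(34.5°) = 2.79 m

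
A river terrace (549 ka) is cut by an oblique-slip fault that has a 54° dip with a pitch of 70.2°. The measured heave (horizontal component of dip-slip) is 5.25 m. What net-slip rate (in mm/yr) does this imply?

dip-slip = heave / cos(dip) = 5.25 / cos(54°) = 8.932 m
net slip = dip-slip / sin(rake) = 8.932 / sin(70.2°) = 9.493 m
rate = 9.493 m / 549 ka = 0.0000173 m/yr = 0.0173 mm/yr

0.0173 mm/yr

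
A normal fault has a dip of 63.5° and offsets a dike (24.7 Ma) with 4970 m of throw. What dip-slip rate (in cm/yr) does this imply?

dip-slip = throw / sin(dip) = 4970 m / sin(63.5°) = 5553 m
rate = 5553 m / 24.7 Ma = 0.000225 m/yr = 0.0225 cm/yr

0.0225 cm/yr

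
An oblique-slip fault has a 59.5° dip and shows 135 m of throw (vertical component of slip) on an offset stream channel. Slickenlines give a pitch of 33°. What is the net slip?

288 m

dip-slip = throw / sin(dip) = 135 / sin(59.5°) = 156.7 m
net slip = dip-slip / sin(rake) = 156.7 / sin(33°) = 288 m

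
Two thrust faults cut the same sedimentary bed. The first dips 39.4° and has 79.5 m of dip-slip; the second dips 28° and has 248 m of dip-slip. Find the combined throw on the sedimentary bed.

167 m

throw_A = 79.5 × sin(39.4°) = 50.46 m
throw_B = 248 × sin(28°) = 116.4 m
total = 50.46 + 116.4 = 167 m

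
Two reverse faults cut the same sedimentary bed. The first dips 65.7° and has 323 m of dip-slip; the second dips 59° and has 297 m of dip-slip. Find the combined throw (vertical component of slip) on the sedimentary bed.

549 m

throw_A = 323 × sin(65.7°) = 294.4 m
throw_B = 297 × sin(59°) = 254.6 m
total = 294.4 + 254.6 = 549 m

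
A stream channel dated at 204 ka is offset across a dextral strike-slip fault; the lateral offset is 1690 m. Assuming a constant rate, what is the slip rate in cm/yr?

0.828 cm/yr

rate = 1690 m / 204 ka = 0.00828 m/yr = 0.828 cm/yr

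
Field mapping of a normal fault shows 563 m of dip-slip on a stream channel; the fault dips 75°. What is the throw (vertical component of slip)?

544 m

throw = dip-slip × sin(dip) = 563 m × sin(75°) = 544 m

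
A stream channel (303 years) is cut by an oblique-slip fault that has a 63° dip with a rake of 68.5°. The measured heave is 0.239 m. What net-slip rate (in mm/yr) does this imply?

dip-slip = heave / cos(dip) = 0.239 / cos(63°) = 0.5264 m
net slip = dip-slip / sin(rake) = 0.5264 / sin(68.5°) = 0.5658 m
rate = 0.5658 m / 303 years = 0.00187 m/yr = 1.87 mm/yr

1.87 mm/yr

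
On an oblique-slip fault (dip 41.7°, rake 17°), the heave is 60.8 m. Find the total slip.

279 m

dip-slip = heave / cos(dip) = 60.8 / cos(41.7°) = 81.43 m
net slip = dip-slip / sin(rake) = 81.43 / sin(17°) = 279 m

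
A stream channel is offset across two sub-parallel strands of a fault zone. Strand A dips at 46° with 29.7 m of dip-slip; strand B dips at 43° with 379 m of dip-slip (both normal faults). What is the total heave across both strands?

heave_A = 29.7 × cos(46°) = 20.63 m
heave_B = 379 × cos(43°) = 277.2 m
total = 20.63 + 277.2 = 298 m

298 m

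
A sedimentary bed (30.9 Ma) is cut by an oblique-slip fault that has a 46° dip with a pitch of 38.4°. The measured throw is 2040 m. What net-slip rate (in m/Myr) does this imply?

148 m/Myr

dip-slip = throw / sin(dip) = 2040 / sin(46°) = 2836 m
net slip = dip-slip / sin(rake) = 2836 / sin(38.4°) = 4566 m
rate = 4566 m / 30.9 Ma = 0.000148 m/yr = 148 m/Myr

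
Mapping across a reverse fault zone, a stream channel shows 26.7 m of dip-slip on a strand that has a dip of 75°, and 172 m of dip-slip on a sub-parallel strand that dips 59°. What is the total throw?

173 m

throw_A = 26.7 × sin(75°) = 25.79 m
throw_B = 172 × sin(59°) = 147.4 m
total = 25.79 + 147.4 = 173 m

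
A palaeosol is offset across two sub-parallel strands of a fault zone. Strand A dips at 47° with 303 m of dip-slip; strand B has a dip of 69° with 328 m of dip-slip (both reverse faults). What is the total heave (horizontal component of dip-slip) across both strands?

heave_A = 303 × cos(47°) = 206.6 m
heave_B = 328 × cos(69°) = 117.5 m
total = 206.6 + 117.5 = 324 m

324 m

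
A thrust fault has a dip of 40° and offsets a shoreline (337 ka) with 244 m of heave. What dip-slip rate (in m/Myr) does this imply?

dip-slip = heave / cos(dip) = 244 m / cos(40°) = 318.5 m
rate = 318.5 m / 337 ka = 0.000945 m/yr = 945 m/Myr

945 m/Myr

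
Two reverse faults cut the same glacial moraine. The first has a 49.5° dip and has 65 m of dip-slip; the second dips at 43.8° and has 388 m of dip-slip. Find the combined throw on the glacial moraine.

throw_A = 65 × sin(49.5°) = 49.43 m
throw_B = 388 × sin(43.8°) = 268.6 m
total = 49.43 + 268.6 = 318 m

318 m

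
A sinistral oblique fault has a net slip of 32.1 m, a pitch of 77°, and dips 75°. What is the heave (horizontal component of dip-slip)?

dip-slip = net slip × sin(rake) = 32.1 m × sin(77°) = 31.28 m
heave = dip-slip × cos(dip) = 31.28 × cos(75°) = 8.10 m

8.10 m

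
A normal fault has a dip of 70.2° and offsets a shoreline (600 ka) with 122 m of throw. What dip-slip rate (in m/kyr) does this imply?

0.216 m/kyr

dip-slip = throw / sin(dip) = 122 m / sin(70.2°) = 129.7 m
rate = 129.7 m / 600 ka = 0.000216 m/yr = 0.216 m/kyr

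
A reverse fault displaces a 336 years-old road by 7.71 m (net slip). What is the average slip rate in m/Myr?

rate = 7.71 m / 336 years = 0.0229 m/yr = 22900 m/Myr

22900 m/Myr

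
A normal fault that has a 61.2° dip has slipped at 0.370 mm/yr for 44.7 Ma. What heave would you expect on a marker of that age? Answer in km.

dip-slip = rate × time = 0.370 mm/yr × 44.7 Ma = 16540 m
heave = dip-slip × cos(dip) = 16540 × cos(61.2°) = 7970 m = 7.97 km

7.97 km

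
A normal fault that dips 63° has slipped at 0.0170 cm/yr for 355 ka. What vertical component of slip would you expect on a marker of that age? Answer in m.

dip-slip = rate × time = 0.0170 cm/yr × 355 ka = 60.35 m
throw = dip-slip × sin(dip) = 60.35 × sin(63°) = 53.8 m

53.8 m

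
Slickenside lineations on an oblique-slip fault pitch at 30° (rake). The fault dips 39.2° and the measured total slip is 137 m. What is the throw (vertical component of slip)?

43.3 m

dip-slip = net slip × sin(rake) = 137 m × sin(30°) = 68.50 m
throw = dip-slip × sin(dip) = 68.50 × sin(39.2°) = 43.3 m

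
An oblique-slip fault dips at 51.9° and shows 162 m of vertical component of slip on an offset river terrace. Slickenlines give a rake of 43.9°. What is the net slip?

dip-slip = throw / sin(dip) = 162 / sin(51.9°) = 205.9 m
net slip = dip-slip / sin(rake) = 205.9 / sin(43.9°) = 297 m

297 m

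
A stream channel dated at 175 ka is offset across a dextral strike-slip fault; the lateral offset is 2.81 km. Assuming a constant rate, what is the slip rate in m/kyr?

16.1 m/kyr

rate = 2.81 km / 175 ka = 0.0161 m/yr = 16.1 m/kyr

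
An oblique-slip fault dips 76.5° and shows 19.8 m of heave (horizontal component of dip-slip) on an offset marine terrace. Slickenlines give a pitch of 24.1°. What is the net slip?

dip-slip = heave / cos(dip) = 19.8 / cos(76.5°) = 84.82 m
net slip = dip-slip / sin(rake) = 84.82 / sin(24.1°) = 208 m

208 m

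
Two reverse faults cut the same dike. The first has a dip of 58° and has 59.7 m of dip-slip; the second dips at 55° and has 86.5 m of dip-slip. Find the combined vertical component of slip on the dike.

throw_A = 59.7 × sin(58°) = 50.63 m
throw_B = 86.5 × sin(55°) = 70.86 m
total = 50.63 + 70.86 = 121 m

121 m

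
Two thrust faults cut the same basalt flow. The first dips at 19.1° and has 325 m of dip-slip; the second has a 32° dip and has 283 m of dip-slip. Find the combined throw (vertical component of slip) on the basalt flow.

throw_A = 325 × sin(19.1°) = 106.3 m
throw_B = 283 × sin(32°) = 150 m
total = 106.3 + 150 = 256 m

256 m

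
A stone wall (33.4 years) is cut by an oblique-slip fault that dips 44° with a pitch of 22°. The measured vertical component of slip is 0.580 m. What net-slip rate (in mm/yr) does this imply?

dip-slip = throw / sin(dip) = 0.580 / sin(44°) = 0.8349 m
net slip = dip-slip / sin(rake) = 0.8349 / sin(22°) = 2.229 m
rate = 2.229 m / 33.4 years = 0.0667 m/yr = 66.7 mm/yr

66.7 mm/yr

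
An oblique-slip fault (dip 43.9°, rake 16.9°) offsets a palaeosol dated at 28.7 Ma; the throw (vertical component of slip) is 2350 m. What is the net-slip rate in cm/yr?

dip-slip = throw / sin(dip) = 2350 / sin(43.9°) = 3389 m
net slip = dip-slip / sin(rake) = 3389 / sin(16.9°) = 11660 m
rate = 11660 m / 28.7 Ma = 0.000406 m/yr = 0.0406 cm/yr

0.0406 cm/yr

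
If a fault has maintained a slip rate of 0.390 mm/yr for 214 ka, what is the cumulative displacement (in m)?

83.5 m

slip = rate × time = 0.390 mm/yr × 214 ka = 83.5 m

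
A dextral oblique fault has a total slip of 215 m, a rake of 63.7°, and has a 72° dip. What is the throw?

183 m

dip-slip = net slip × sin(rake) = 215 m × sin(63.7°) = 192.7 m
throw = dip-slip × sin(dip) = 192.7 × sin(72°) = 183 m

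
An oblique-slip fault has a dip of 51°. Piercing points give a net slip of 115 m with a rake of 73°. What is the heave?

69.2 m

dip-slip = net slip × sin(rake) = 115 m × sin(73°) = 110 m
heave = dip-slip × cos(dip) = 110 × cos(51°) = 69.2 m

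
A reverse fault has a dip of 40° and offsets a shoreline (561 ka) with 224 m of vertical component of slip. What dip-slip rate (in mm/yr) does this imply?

dip-slip = throw / sin(dip) = 224 m / sin(40°) = 348.5 m
rate = 348.5 m / 561 ka = 0.000621 m/yr = 0.621 mm/yr

0.621 mm/yr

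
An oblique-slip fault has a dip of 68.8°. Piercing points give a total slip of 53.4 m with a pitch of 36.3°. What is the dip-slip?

31.6 m

dip-slip = net slip × sin(rake) = 53.4 m × sin(36.3°) = 31.6 m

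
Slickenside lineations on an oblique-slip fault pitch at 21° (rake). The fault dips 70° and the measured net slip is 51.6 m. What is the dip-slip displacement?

18.5 m

dip-slip = net slip × sin(rake) = 51.6 m × sin(21°) = 18.5 m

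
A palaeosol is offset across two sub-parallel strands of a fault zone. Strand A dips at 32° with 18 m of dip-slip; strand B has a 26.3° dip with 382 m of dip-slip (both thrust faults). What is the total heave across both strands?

heave_A = 18 × cos(32°) = 15.26 m
heave_B = 382 × cos(26.3°) = 342.5 m
total = 15.26 + 342.5 = 358 m

358 m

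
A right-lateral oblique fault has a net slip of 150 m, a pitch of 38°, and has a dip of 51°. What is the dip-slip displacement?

dip-slip = net slip × sin(rake) = 150 m × sin(38°) = 92.3 m

92.3 m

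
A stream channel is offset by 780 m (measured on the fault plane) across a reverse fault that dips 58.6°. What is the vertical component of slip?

666 m

throw = dip-slip × sin(dip) = 780 m × sin(58.6°) = 666 m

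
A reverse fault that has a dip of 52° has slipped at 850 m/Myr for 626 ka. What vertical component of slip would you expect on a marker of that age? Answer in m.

dip-slip = rate × time = 850 m/Myr × 626 ka = 532.1 m
throw = dip-slip × sin(dip) = 532.1 × sin(52°) = 419 m

419 m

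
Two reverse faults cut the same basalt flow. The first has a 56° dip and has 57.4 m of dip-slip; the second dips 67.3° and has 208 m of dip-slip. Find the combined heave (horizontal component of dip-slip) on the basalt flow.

112 m

heave_A = 57.4 × cos(56°) = 32.10 m
heave_B = 208 × cos(67.3°) = 80.27 m
total = 32.10 + 80.27 = 112 m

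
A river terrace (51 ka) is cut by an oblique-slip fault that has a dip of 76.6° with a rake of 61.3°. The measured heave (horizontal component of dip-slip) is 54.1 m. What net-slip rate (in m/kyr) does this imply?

dip-slip = heave / cos(dip) = 54.1 / cos(76.6°) = 233.4 m
net slip = dip-slip / sin(rake) = 233.4 / sin(61.3°) = 266.1 m
rate = 266.1 m / 51 ka = 0.00522 m/yr = 5.22 m/kyr

5.22 m/kyr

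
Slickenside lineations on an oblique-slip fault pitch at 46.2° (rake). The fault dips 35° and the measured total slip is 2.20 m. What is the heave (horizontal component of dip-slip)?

1.30 m

dip-slip = net slip × sin(rake) = 2.20 m × sin(46.2°) = 1.588 m
heave = dip-slip × cos(dip) = 1.588 × cos(35°) = 1.30 m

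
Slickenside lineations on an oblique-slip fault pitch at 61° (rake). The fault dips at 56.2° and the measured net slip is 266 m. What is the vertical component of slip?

193 m

dip-slip = net slip × sin(rake) = 266 m × sin(61°) = 232.6 m
throw = dip-slip × sin(dip) = 232.6 × sin(56.2°) = 193 m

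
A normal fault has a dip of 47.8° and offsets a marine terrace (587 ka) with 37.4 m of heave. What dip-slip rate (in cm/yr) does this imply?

dip-slip = heave / cos(dip) = 37.4 m / cos(47.8°) = 55.68 m
rate = 55.68 m / 587 ka = 0.0000949 m/yr = 0.00949 cm/yr

0.00949 cm/yr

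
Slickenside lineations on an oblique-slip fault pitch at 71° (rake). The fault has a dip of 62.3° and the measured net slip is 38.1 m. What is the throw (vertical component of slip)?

dip-slip = net slip × sin(rake) = 38.1 m × sin(71°) = 36.02 m
throw = dip-slip × sin(dip) = 36.02 × sin(62.3°) = 31.9 m

31.9 m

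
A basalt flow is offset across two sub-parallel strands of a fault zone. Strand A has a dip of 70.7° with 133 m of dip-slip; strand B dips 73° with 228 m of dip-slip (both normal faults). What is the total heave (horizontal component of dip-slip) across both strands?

heave_A = 133 × cos(70.7°) = 43.96 m
heave_B = 228 × cos(73°) = 66.66 m
total = 43.96 + 66.66 = 111 m

111 m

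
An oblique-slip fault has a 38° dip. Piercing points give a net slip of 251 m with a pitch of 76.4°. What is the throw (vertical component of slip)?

150 m

dip-slip = net slip × sin(rake) = 251 m × sin(76.4°) = 244 m
throw = dip-slip × sin(dip) = 244 × sin(38°) = 150 m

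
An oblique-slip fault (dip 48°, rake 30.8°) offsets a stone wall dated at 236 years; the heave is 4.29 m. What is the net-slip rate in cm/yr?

dip-slip = heave / cos(dip) = 4.29 / cos(48°) = 6.411 m
net slip = dip-slip / sin(rake) = 6.411 / sin(30.8°) = 12.52 m
rate = 12.52 m / 236 years = 0.0531 m/yr = 5.31 cm/yr

5.31 cm/yr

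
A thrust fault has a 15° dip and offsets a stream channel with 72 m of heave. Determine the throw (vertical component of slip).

19.3 m

throw = heave × tan(dip) = 72 × tan(15°) = 19.3 m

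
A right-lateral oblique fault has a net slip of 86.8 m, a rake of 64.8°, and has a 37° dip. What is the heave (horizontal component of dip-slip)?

dip-slip = net slip × sin(rake) = 86.8 m × sin(64.8°) = 78.54 m
heave = dip-slip × cos(dip) = 78.54 × cos(37°) = 62.7 m

62.7 m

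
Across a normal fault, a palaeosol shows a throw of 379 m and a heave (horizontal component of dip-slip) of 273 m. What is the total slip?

net slip = √(throw² + heave²) = √(379² + 273²) = 467 m

467 m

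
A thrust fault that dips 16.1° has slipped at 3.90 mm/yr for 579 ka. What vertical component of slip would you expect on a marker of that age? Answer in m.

dip-slip = rate × time = 3.90 mm/yr × 579 ka = 2258 m
throw = dip-slip × sin(dip) = 2258 × sin(16.1°) = 626 m

626 m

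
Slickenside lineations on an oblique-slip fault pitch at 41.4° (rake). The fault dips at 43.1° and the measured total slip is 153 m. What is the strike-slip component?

strike-slip = net slip × cos(rake) = 153 m × cos(41.4°) = 115 m

115 m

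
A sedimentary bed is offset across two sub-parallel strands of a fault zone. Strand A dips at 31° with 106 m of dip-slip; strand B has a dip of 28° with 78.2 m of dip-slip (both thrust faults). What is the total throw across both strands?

throw_A = 106 × sin(31°) = 54.59 m
throw_B = 78.2 × sin(28°) = 36.71 m
total = 54.59 + 36.71 = 91.3 m

91.3 m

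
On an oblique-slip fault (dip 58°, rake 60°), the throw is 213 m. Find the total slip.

dip-slip = throw / sin(dip) = 213 / sin(58°) = 251.2 m
net slip = dip-slip / sin(rake) = 251.2 / sin(60°) = 290 m

290 m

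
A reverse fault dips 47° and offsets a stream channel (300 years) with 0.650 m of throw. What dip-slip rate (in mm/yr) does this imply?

2.96 mm/yr

dip-slip = throw / sin(dip) = 0.650 m / sin(47°) = 0.8888 m
rate = 0.8888 m / 300 years = 0.00296 m/yr = 2.96 mm/yr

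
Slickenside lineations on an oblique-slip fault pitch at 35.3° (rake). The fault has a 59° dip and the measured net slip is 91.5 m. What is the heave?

dip-slip = net slip × sin(rake) = 91.5 m × sin(35.3°) = 52.87 m
heave = dip-slip × cos(dip) = 52.87 × cos(59°) = 27.2 m

27.2 m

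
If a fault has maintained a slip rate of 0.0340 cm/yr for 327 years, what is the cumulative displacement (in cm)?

11.1 cm

slip = rate × time = 0.0340 cm/yr × 327 years = 0.111 m = 11.1 cm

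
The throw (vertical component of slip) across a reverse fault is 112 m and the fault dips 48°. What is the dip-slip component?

151 m

dip-slip = throw / sin(dip) = 112 / sin(48°) = 151 m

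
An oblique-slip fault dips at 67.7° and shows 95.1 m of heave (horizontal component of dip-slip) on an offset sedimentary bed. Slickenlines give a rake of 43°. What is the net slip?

dip-slip = heave / cos(dip) = 95.1 / cos(67.7°) = 250.6 m
net slip = dip-slip / sin(rake) = 250.6 / sin(43°) = 367 m

367 m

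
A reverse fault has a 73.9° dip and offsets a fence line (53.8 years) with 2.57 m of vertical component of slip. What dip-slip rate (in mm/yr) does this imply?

dip-slip = throw / sin(dip) = 2.57 m / sin(73.9°) = 2.675 m
rate = 2.675 m / 53.8 years = 0.0497 m/yr = 49.7 mm/yr

49.7 mm/yr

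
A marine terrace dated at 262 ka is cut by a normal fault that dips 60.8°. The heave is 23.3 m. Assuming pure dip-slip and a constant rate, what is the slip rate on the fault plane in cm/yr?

dip-slip = heave / cos(dip) = 23.3 m / cos(60.8°) = 47.76 m
rate = 47.76 m / 262 ka = 0.000182 m/yr = 0.0182 cm/yr

0.0182 cm/yr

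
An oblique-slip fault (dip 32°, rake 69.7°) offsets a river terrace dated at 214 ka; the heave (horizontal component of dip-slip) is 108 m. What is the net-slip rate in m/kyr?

0.635 m/kyr

dip-slip = heave / cos(dip) = 108 / cos(32°) = 127.4 m
net slip = dip-slip / sin(rake) = 127.4 / sin(69.7°) = 135.8 m
rate = 135.8 m / 214 ka = 0.000635 m/yr = 0.635 m/kyr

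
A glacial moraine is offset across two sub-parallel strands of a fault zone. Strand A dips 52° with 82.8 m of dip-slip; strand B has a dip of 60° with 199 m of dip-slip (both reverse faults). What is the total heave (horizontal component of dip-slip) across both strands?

150 m

heave_A = 82.8 × cos(52°) = 50.98 m
heave_B = 199 × cos(60°) = 99.50 m
total = 50.98 + 99.50 = 150 m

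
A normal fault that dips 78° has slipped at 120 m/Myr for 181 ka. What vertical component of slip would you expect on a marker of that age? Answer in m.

21.2 m

dip-slip = rate × time = 120 m/Myr × 181 ka = 21.72 m
throw = dip-slip × sin(dip) = 21.72 × sin(78°) = 21.2 m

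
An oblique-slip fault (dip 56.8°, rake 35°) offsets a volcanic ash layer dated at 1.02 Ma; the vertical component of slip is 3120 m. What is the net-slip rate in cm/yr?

0.637 cm/yr

dip-slip = throw / sin(dip) = 3120 / sin(56.8°) = 3729 m
net slip = dip-slip / sin(rake) = 3729 / sin(35°) = 6501 m
rate = 6501 m / 1.02 Ma = 0.00637 m/yr = 0.637 cm/yr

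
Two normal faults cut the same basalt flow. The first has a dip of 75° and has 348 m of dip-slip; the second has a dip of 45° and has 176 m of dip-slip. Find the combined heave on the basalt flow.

215 m

heave_A = 348 × cos(75°) = 90.07 m
heave_B = 176 × cos(45°) = 124.5 m
total = 90.07 + 124.5 = 215 m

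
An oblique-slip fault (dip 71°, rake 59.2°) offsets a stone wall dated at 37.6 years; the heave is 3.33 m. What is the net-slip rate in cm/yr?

dip-slip = heave / cos(dip) = 3.33 / cos(71°) = 10.23 m
net slip = dip-slip / sin(rake) = 10.23 / sin(59.2°) = 11.91 m
rate = 11.91 m / 37.6 years = 0.317 m/yr = 31.7 cm/yr

31.7 cm/yr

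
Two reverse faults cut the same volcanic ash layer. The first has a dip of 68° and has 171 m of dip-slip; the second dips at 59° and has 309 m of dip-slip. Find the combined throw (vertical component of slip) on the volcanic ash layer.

423 m

throw_A = 171 × sin(68°) = 158.5 m
throw_B = 309 × sin(59°) = 264.9 m
total = 158.5 + 264.9 = 423 m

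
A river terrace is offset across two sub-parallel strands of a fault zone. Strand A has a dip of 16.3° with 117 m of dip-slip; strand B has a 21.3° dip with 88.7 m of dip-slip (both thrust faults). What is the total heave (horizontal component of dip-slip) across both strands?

heave_A = 117 × cos(16.3°) = 112.3 m
heave_B = 88.7 × cos(21.3°) = 82.64 m
total = 112.3 + 82.64 = 195 m

195 m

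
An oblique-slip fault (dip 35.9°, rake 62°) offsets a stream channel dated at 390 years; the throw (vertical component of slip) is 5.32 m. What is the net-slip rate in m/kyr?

dip-slip = throw / sin(dip) = 5.32 / sin(35.9°) = 9.073 m
net slip = dip-slip / sin(rake) = 9.073 / sin(62°) = 10.28 m
rate = 10.28 m / 390 years = 0.0263 m/yr = 26.3 m/kyr

26.3 m/kyr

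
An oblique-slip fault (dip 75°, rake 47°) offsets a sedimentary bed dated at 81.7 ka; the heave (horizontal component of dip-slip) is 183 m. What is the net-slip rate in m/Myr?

11800 m/Myr

dip-slip = heave / cos(dip) = 183 / cos(75°) = 707.1 m
net slip = dip-slip / sin(rake) = 707.1 / sin(47°) = 966.8 m
rate = 966.8 m / 81.7 ka = 0.0118 m/yr = 11800 m/Myr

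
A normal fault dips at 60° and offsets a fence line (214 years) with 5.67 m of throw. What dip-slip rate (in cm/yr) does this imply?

3.06 cm/yr

dip-slip = throw / sin(dip) = 5.67 m / sin(60°) = 6.547 m
rate = 6.547 m / 214 years = 0.0306 m/yr = 3.06 cm/yr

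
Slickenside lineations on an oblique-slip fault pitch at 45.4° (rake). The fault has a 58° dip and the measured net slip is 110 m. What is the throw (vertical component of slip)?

dip-slip = net slip × sin(rake) = 110 m × sin(45.4°) = 78.32 m
throw = dip-slip × sin(dip) = 78.32 × sin(58°) = 66.4 m

66.4 m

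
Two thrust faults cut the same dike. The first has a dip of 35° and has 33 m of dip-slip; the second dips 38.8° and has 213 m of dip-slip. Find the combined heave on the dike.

heave_A = 33 × cos(35°) = 27.03 m
heave_B = 213 × cos(38.8°) = 166 m
total = 27.03 + 166 = 193 m

193 m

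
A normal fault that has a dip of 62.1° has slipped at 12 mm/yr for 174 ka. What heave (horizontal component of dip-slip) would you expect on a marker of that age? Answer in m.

977 m

dip-slip = rate × time = 12 mm/yr × 174 ka = 2088 m
heave = dip-slip × cos(dip) = 2088 × cos(62.1°) = 977 m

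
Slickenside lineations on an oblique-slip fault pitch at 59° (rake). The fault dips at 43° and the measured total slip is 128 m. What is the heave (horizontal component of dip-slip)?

dip-slip = net slip × sin(rake) = 128 m × sin(59°) = 109.7 m
heave = dip-slip × cos(dip) = 109.7 × cos(43°) = 80.2 m

80.2 m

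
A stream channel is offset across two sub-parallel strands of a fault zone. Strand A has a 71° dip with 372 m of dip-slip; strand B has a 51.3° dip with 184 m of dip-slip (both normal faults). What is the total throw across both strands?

495 m

throw_A = 372 × sin(71°) = 351.7 m
throw_B = 184 × sin(51.3°) = 143.6 m
total = 351.7 + 143.6 = 495 m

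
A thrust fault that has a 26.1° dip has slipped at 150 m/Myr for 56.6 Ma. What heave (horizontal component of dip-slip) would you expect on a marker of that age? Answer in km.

7.62 km

dip-slip = rate × time = 150 m/Myr × 56.6 Ma = 8490 m
heave = dip-slip × cos(dip) = 8490 × cos(26.1°) = 7620 m = 7.62 km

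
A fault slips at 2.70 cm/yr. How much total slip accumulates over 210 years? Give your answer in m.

slip = rate × time = 2.70 cm/yr × 210 years = 5.67 m

5.67 m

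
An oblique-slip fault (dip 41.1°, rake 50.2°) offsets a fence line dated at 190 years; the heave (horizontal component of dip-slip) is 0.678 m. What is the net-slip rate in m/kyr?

dip-slip = heave / cos(dip) = 0.678 / cos(41.1°) = 0.8997 m
net slip = dip-slip / sin(rake) = 0.8997 / sin(50.2°) = 1.171 m
rate = 1.171 m / 190 years = 0.00616 m/yr = 6.16 m/kyr

6.16 m/kyr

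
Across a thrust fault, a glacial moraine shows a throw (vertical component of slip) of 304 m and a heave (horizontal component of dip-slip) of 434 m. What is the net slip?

530 m

net slip = √(throw² + heave²) = √(304² + 434²) = 530 m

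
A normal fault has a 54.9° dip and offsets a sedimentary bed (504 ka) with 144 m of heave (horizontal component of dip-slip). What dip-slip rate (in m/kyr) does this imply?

dip-slip = heave / cos(dip) = 144 m / cos(54.9°) = 250.4 m
rate = 250.4 m / 504 ka = 0.000497 m/yr = 0.497 m/kyr

0.497 m/kyr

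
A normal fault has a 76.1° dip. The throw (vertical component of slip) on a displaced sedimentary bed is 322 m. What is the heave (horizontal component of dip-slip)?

79.7 m

heave = throw / tan(dip) = 322 / tan(76.1°) = 79.7 m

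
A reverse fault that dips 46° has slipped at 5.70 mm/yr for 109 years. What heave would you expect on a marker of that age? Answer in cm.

43.2 cm

dip-slip = rate × time = 5.70 mm/yr × 109 years = 0.6213 m
heave = dip-slip × cos(dip) = 0.6213 × cos(46°) = 0.432 m = 43.2 cm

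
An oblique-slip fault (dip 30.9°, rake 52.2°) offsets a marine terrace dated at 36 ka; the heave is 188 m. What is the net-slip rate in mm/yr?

7.70 mm/yr

dip-slip = heave / cos(dip) = 188 / cos(30.9°) = 219.1 m
net slip = dip-slip / sin(rake) = 219.1 / sin(52.2°) = 277.3 m
rate = 277.3 m / 36 ka = 0.00770 m/yr = 7.70 mm/yr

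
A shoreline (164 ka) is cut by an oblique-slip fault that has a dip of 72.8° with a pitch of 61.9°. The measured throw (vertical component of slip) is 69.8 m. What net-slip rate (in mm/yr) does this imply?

0.505 mm/yr

dip-slip = throw / sin(dip) = 69.8 / sin(72.8°) = 73.07 m
net slip = dip-slip / sin(rake) = 73.07 / sin(61.9°) = 82.83 m
rate = 82.83 m / 164 ka = 0.000505 m/yr = 0.505 mm/yr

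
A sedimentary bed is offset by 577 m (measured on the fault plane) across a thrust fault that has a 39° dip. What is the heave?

heave = dip-slip × cos(dip) = 577 m × cos(39°) = 448 m

448 m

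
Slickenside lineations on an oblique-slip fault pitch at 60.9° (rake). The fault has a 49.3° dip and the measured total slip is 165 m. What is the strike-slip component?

80.2 m

strike-slip = net slip × cos(rake) = 165 m × cos(60.9°) = 80.2 m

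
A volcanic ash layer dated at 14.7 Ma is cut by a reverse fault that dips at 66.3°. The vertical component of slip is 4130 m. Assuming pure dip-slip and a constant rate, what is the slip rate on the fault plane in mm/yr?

0.307 mm/yr

dip-slip = throw / sin(dip) = 4130 m / sin(66.3°) = 4510 m
rate = 4510 m / 14.7 Ma = 0.000307 m/yr = 0.307 mm/yr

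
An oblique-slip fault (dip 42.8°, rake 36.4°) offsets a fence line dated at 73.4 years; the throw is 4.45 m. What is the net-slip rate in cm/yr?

dip-slip = throw / sin(dip) = 4.45 / sin(42.8°) = 6.549 m
net slip = dip-slip / sin(rake) = 6.549 / sin(36.4°) = 11.04 m
rate = 11.04 m / 73.4 years = 0.150 m/yr = 15 cm/yr

15 cm/yr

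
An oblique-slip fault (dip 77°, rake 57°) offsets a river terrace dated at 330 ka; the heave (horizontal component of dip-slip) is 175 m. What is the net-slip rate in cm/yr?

dip-slip = heave / cos(dip) = 175 / cos(77°) = 777.9 m
net slip = dip-slip / sin(rake) = 777.9 / sin(57°) = 927.6 m
rate = 927.6 m / 330 ka = 0.00281 m/yr = 0.281 cm/yr

0.281 cm/yr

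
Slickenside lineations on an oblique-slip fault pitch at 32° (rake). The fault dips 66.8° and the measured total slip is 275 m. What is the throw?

dip-slip = net slip × sin(rake) = 275 m × sin(32°) = 145.7 m
throw = dip-slip × sin(dip) = 145.7 × sin(66.8°) = 134 m

134 m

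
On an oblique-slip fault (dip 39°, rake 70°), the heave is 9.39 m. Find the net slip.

dip-slip = heave / cos(dip) = 9.39 / cos(39°) = 12.08 m
net slip = dip-slip / sin(rake) = 12.08 / sin(70°) = 12.9 m

12.9 m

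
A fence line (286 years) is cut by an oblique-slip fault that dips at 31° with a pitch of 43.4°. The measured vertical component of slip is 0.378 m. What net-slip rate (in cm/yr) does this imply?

dip-slip = throw / sin(dip) = 0.378 / sin(31°) = 0.7339 m
net slip = dip-slip / sin(rake) = 0.7339 / sin(43.4°) = 1.068 m
rate = 1.068 m / 286 years = 0.00373 m/yr = 0.373 cm/yr

0.373 cm/yr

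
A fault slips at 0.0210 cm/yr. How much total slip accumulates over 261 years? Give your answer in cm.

5.48 cm

slip = rate × time = 0.0210 cm/yr × 261 years = 0.0548 m = 5.48 cm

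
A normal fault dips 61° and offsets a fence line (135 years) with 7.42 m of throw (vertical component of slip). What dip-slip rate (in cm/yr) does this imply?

6.28 cm/yr

dip-slip = throw / sin(dip) = 7.42 m / sin(61°) = 8.484 m
rate = 8.484 m / 135 years = 0.0628 m/yr = 6.28 cm/yr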